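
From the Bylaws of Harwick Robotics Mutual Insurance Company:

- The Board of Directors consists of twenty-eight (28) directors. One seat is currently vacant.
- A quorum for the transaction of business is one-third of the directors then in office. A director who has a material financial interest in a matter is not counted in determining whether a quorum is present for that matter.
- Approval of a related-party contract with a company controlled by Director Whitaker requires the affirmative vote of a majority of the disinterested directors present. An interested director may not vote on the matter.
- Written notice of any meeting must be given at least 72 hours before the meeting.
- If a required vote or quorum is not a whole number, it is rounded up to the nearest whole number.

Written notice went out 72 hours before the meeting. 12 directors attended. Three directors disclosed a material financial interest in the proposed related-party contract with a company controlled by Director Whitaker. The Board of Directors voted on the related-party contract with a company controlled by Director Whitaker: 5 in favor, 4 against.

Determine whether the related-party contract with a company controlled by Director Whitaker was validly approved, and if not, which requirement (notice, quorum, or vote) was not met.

Notice: 72 hours given; 72 required (72 ≥ 72). Satisfied.
Quorum: 12 present, but the 3 interested directors do not count, leaving 9. Quorum is 9. Satisfied.
Vote: the related-party contract with a company controlled by Director Whitaker requires a majority of the disinterested directors present (12 − 3 = 9). A majority of 9 is 5, so 5 affirmative votes are needed; 5 voted in favor. Satisfied.

Valid — all requirements satisfied.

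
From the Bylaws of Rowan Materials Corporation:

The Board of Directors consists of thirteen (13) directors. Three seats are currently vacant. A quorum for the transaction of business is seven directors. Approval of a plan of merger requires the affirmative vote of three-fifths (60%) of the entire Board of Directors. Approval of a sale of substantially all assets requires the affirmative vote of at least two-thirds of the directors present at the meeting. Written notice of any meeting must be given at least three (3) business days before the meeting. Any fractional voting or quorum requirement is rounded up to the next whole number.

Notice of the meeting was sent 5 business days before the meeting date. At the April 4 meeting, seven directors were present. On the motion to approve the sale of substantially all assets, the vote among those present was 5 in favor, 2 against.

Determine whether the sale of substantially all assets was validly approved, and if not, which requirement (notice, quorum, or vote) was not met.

Valid — all requirements satisfied.

Notice: 5 business days given; 3 required (5 ≥ 3). Satisfied.
Quorum: 7 present; quorum is 7. Satisfied.
Vote: the sale of substantially all assets requires two-thirds of the directors present (7). 2/3 of 7 = 4.67, rounded up to 5, so 5 affirmative votes are needed; 5 voted in favor. Satisfied.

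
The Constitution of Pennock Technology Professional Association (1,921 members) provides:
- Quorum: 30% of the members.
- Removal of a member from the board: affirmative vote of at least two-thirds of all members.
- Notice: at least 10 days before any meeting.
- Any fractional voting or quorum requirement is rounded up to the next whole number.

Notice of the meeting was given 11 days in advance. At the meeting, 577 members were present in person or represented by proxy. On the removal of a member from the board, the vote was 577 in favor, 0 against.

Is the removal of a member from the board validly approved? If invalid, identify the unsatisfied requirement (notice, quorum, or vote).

Invalid — vote requirement not satisfied.

Notice: 11 days given; 10 required. Satisfied.
Quorum: 30% of 1,921 = 576.30, rounded up to 577; 577 present. Satisfied.
Vote: requires two-thirds of all members (1,921); 2/3 of 1921 = 1280.67, rounded up to 1281, so 1,281 needed; 577 in favor. Not satisfied.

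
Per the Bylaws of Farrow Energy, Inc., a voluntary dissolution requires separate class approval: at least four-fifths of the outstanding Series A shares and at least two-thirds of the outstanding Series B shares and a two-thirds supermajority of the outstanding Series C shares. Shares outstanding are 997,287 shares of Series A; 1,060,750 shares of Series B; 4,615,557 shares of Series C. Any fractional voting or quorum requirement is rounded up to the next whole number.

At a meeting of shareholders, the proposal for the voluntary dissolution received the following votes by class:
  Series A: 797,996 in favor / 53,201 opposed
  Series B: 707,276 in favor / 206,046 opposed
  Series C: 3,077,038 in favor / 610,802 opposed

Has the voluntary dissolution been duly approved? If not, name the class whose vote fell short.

Series A: 4/5 of 997287 = 797829.60, rounded up to 797830; 797,830 required, 797,996 in favor — approved.
Series B: 2/3 of 1060750 = 707166.67, rounded up to 707167; 707,167 required, 707,276 in favor — approved.
Series C: 2/3 of 4615557 = 3077038; 3,077,038 required, 3,077,038 in favor — approved.

Approved — every class gave the required vote.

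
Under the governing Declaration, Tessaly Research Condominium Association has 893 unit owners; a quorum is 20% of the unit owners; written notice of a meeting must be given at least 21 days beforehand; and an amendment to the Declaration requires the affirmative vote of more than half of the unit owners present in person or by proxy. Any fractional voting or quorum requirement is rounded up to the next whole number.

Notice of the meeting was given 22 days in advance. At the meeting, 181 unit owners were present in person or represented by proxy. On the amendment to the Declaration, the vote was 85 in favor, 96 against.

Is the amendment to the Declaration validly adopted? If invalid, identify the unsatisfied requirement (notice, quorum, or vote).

Notice: 22 days given; 21 required. Satisfied.
Quorum: 20% of 893 = 178.60, rounded up to 179; 181 present. Satisfied.
Vote: requires a majority of those present (181); a majority of 181 is 91, so 91 needed; 85 in favor. Not satisfied.

Invalid — vote requirement not satisfied.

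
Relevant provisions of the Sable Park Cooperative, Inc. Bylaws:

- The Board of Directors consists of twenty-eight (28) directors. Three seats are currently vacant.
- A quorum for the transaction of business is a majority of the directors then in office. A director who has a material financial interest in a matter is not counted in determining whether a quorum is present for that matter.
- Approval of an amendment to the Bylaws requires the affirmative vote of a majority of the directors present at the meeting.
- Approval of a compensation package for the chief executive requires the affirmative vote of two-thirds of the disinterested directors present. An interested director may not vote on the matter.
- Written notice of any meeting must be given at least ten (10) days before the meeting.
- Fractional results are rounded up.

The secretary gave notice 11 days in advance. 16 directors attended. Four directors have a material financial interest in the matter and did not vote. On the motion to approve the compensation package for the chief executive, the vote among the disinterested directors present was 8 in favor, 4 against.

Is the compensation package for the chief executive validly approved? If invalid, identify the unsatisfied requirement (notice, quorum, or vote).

Invalid — quorum requirement not satisfied.

Notice: 11 days given; 10 required (11 ≥ 10). Satisfied.
Quorum: 16 present, but the 4 interested directors do not count, leaving 12. Quorum is 13. Not satisfied.
Vote: the compensation package for the chief executive requires two-thirds of the disinterested directors present (16 − 4 = 12). 2/3 of 12 = 8, so 8 affirmative votes are needed; 8 voted in favor. Satisfied. (Moot — without a quorum no business can be validly transacted.)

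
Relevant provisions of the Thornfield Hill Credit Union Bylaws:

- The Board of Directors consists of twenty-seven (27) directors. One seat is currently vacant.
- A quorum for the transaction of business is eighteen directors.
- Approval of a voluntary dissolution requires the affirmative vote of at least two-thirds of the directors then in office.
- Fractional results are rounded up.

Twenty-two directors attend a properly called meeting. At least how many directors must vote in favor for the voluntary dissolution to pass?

18

The voluntary dissolution requires two-thirds of the directors then in office (26).
2/3 of 26 = 17.33, rounded up to 18.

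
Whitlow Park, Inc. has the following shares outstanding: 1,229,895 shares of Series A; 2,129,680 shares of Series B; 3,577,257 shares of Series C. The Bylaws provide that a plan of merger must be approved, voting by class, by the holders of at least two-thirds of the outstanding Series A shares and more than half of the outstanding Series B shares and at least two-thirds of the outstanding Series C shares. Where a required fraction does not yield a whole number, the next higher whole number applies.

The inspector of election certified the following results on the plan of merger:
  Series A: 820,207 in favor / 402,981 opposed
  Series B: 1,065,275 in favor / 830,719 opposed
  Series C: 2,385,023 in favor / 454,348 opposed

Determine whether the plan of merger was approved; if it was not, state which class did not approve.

Series A: 2/3 of 1229895 = 819930; 819,930 required, 820,207 in favor — approved.
Series B: a majority of 2129680 is 1064841; 1,064,841 required, 1,065,275 in favor — approved.
Series C: 2/3 of 3577257 = 2384838; 2,384,838 required, 2,385,023 in favor — approved.

Approved — every class gave the required vote.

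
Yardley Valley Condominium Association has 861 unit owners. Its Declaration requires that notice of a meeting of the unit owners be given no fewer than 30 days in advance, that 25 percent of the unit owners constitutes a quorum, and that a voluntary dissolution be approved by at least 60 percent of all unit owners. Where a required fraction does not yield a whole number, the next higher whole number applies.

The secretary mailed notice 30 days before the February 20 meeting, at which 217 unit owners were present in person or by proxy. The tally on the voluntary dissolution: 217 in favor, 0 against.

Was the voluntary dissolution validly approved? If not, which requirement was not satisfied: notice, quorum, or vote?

Invalid — vote requirement not satisfied.

Notice: 30 days given; 30 required. Satisfied.
Quorum: 25% of 861 = 215.25, rounded up to 216; 217 present. Satisfied.
Vote: requires three-fifths of all unit owners (861); 3/5 of 861 = 516.60, rounded up to 517, so 517 needed; 217 in favor. Not satisfied.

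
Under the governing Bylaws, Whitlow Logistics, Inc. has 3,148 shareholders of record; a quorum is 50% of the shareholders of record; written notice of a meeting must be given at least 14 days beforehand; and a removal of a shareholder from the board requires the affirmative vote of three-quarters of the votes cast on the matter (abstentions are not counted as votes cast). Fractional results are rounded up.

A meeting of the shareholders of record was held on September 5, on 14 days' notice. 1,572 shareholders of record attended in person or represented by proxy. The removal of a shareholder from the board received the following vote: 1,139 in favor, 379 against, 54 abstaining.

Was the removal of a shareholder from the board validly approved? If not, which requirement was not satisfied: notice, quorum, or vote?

Invalid — quorum requirement not satisfied.

Notice: 14 days given; 14 required. Satisfied.
Quorum: 50% of 3,148 = 1,574; 1,572 present. Not satisfied.
Vote: requires three-fourths of the votes cast (1,572 − 54 abstaining = 1,518); 3/4 of 1518 = 1138.50, rounded up to 1139, so 1,139 needed; 1,139 in favor. Satisfied.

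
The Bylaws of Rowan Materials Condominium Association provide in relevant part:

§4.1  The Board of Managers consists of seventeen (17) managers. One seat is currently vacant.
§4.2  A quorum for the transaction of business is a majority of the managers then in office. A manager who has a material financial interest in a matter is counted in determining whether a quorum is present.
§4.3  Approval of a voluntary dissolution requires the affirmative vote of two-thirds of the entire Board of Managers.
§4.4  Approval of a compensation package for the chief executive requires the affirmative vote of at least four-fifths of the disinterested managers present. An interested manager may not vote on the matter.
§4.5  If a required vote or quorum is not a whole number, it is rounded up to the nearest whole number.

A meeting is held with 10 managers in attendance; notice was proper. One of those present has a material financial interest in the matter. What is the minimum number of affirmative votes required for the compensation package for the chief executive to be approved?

8

The compensation package for the chief executive requires four-fifths of the disinterested managers present (10 − 1 = 9).
4/5 of 9 = 7.20, rounded up to 8.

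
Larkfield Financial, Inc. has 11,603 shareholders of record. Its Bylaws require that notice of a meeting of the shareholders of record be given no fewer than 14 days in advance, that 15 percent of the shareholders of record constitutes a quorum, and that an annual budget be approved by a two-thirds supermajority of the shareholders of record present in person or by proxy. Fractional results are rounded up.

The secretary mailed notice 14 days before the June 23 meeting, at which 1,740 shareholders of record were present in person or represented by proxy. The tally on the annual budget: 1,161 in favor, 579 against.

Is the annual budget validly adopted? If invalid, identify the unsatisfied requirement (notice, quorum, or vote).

Notice: 14 days given; 14 required. Satisfied.
Quorum: 15% of 11,603 = 1,740.45, rounded up to 1,741; 1,740 present. Not satisfied.
Vote: requires two-thirds of those present (1,740); 2/3 of 1740 = 1160, so 1,160 needed; 1,161 in favor. Satisfied.

Invalid — quorum requirement not satisfied.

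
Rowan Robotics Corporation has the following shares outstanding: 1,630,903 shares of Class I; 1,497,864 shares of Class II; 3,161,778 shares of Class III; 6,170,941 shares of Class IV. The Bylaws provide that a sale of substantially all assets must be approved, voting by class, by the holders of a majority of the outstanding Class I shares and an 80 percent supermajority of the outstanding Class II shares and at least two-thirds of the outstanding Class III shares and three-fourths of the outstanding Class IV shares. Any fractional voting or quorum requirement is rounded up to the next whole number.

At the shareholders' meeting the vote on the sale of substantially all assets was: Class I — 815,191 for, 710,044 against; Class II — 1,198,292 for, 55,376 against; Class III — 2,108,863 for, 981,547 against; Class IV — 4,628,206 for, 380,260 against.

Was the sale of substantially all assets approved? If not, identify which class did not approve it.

Class I: a majority of 1630903 is 815452; 815,452 required, 815,191 in favor — not approved.
Class II: 4/5 of 1497864 = 1198291.20, rounded up to 1198292; 1,198,292 required, 1,198,292 in favor — approved.
Class III: 2/3 of 3161778 = 2107852; 2,107,852 required, 2,108,863 in favor — approved.
Class IV: 3/4 of 6170941 = 4628205.75, rounded up to 4628206; 4,628,206 required, 4,628,206 in favor — approved.

Not approved — the Class I shares did not give the required vote.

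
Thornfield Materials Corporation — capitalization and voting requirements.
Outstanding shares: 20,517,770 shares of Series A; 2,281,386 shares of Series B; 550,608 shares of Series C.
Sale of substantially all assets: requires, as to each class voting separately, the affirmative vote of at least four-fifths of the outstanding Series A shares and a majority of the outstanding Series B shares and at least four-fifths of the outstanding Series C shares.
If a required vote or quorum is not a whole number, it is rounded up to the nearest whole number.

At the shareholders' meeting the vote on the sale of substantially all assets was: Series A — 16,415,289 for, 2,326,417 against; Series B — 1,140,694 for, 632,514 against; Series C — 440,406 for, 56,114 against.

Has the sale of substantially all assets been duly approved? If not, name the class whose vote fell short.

Not approved — the Series C shares did not give the required vote.

Series A: 4/5 of 20517770 = 16414216; 16,414,216 required, 16,415,289 in favor — approved.
Series B: a majority of 2281386 is 1140694; 1,140,694 required, 1,140,694 in favor — approved.
Series C: 4/5 of 550608 = 440486.40, rounded up to 440487; 440,487 required, 440,406 in favor — not approved.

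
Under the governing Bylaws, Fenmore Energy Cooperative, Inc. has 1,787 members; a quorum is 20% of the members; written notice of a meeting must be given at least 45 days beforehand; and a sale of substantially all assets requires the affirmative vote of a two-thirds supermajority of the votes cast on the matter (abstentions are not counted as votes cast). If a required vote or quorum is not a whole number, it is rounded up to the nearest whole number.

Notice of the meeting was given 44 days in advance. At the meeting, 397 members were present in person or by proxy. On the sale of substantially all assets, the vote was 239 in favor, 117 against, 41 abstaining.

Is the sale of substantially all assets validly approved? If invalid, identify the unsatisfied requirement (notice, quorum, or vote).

Notice: 44 days given; 45 required. Not satisfied.
Quorum: 20% of 1,787 = 357.40, rounded up to 358; 397 present. Satisfied.
Vote: requires two-thirds of the votes cast (397 − 41 abstaining = 356); 2/3 of 356 = 237.33, rounded up to 238, so 238 needed; 239 in favor. Satisfied.

Invalid — notice requirement not satisfied.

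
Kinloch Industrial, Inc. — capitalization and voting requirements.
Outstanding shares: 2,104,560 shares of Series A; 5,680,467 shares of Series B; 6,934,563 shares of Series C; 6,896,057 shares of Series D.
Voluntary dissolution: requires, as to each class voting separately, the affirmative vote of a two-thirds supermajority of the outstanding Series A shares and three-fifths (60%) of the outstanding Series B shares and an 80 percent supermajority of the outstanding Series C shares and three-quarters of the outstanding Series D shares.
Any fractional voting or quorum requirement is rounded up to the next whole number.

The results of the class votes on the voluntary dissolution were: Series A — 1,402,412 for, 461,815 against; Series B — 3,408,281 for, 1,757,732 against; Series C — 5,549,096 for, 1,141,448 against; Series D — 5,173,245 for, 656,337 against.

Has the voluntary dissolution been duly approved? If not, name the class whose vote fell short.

Not approved — the Series A shares did not give the required vote.

Series A: 2/3 of 2104560 = 1403040; 1,403,040 required, 1,402,412 in favor — not approved.
Series B: 3/5 of 5680467 = 3408280.20, rounded up to 3408281; 3,408,281 required, 3,408,281 in favor — approved.
Series C: 4/5 of 6934563 = 5547650.40, rounded up to 5547651; 5,547,651 required, 5,549,096 in favor — approved.
Series D: 3/4 of 6896057 = 5172042.75, rounded up to 5172043; 5,172,043 required, 5,173,245 in favor — approved.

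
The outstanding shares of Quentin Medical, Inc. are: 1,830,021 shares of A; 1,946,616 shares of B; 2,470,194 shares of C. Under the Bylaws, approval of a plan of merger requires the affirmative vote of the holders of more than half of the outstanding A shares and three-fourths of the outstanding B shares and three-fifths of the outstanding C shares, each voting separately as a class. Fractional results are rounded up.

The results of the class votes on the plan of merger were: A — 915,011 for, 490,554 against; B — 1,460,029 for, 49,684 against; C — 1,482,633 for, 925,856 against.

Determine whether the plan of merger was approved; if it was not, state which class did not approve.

A: a majority of 1830021 is 915011; 915,011 required, 915,011 in favor — approved.
B: 3/4 of 1946616 = 1459962; 1,459,962 required, 1,460,029 in favor — approved.
C: 3/5 of 2470194 = 1482116.40, rounded up to 1482117; 1,482,117 required, 1,482,633 in favor — approved.

Approved — every class gave the required vote.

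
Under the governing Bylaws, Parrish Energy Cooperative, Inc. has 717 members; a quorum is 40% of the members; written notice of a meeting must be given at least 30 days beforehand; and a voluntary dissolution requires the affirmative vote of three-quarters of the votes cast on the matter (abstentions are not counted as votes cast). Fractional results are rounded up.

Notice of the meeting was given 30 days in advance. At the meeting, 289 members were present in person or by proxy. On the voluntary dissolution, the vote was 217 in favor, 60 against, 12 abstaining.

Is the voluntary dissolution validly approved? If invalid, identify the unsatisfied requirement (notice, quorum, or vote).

Valid — all requirements satisfied.

Notice: 30 days given; 30 required. Satisfied.
Quorum: 40% of 717 = 286.80, rounded up to 287; 289 present. Satisfied.
Vote: requires three-fourths of the votes cast (289 − 12 abstaining = 277); 3/4 of 277 = 207.75, rounded up to 208, so 208 needed; 217 in favor. Satisfied.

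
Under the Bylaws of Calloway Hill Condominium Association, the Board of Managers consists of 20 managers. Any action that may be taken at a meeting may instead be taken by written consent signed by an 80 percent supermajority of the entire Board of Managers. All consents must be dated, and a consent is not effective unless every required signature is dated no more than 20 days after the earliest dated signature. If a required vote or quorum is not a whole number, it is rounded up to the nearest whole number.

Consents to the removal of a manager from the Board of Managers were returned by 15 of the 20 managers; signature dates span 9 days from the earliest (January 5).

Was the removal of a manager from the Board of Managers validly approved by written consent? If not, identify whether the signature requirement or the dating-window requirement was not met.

Signatures required: an 80 percent supermajority of 20 — 4/5 of 20 = 16, so 16 needed; 15 signed. Insufficient.
Dating window: the latest signature is 9 days after the earliest; the limit is 20 days. Within the window.

Not effective — insufficient signatures.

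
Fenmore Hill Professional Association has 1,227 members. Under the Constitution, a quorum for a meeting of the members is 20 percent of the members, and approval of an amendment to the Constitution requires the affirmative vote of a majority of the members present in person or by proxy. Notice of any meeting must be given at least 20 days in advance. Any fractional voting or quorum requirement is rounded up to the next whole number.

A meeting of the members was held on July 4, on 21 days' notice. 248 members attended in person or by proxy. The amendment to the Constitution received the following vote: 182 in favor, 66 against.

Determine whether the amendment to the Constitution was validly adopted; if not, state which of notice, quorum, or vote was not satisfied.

Notice: 21 days given; 20 required. Satisfied.
Quorum: 20% of 1,227 = 245.40, rounded up to 246; 248 present. Satisfied.
Vote: requires a majority of those present (248); a majority of 248 is 125, so 125 needed; 182 in favor. Satisfied.

Valid — all requirements satisfied.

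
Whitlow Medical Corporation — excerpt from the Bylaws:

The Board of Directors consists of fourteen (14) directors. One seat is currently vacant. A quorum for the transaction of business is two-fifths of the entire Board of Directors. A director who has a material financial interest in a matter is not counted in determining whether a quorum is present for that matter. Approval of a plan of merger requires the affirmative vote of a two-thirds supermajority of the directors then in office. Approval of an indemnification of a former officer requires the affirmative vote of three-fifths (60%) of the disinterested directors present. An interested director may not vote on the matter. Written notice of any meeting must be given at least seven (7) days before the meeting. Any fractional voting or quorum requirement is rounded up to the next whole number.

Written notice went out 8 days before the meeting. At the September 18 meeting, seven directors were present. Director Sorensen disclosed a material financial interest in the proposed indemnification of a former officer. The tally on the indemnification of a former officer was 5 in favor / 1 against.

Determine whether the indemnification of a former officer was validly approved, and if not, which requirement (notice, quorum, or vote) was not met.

Valid — all requirements satisfied.

Notice: 8 days given; 7 required (8 ≥ 7). Satisfied.
Quorum: 7 present, but the 1 interested director does not count, leaving 6. Quorum is 6. Satisfied.
Vote: the indemnification of a former officer requires three-fifths of the disinterested directors present (7 − 1 = 6). 3/5 of 6 = 3.60, rounded up to 4, so 4 affirmative votes are needed; 5 voted in favor. Satisfied.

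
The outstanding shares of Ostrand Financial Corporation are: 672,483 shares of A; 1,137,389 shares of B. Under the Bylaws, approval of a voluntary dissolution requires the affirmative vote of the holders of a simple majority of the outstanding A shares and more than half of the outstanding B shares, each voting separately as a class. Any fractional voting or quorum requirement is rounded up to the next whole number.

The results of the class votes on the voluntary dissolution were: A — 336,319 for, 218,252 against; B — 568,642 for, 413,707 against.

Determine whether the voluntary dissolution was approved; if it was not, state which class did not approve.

Not approved — the B shares did not give the required vote.

A: a majority of 672483 is 336242; 336,242 required, 336,319 in favor — approved.
B: a majority of 1137389 is 568695; 568,695 required, 568,642 in favor — not approved.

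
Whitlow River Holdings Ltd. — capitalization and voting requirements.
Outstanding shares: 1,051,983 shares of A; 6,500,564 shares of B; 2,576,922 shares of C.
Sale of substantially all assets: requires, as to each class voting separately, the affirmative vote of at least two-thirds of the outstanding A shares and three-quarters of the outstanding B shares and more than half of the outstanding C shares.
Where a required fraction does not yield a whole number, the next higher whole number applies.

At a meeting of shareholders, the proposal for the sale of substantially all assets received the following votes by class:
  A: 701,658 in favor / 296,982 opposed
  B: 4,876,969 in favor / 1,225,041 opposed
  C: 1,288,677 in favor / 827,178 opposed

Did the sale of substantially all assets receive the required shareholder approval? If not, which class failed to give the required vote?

A: 2/3 of 1051983 = 701322; 701,322 required, 701,658 in favor — approved.
B: 3/4 of 6500564 = 4875423; 4,875,423 required, 4,876,969 in favor — approved.
C: a majority of 2576922 is 1288462; 1,288,462 required, 1,288,677 in favor — approved.

Approved — every class gave the required vote.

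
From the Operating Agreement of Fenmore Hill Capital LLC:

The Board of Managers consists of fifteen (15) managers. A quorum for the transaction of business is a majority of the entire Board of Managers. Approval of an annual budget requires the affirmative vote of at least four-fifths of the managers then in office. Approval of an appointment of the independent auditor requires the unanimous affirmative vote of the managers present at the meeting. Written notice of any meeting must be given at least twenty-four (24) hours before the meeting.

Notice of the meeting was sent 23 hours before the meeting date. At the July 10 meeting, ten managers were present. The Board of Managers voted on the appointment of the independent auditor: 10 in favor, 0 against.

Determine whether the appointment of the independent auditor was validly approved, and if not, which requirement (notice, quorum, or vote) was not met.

Notice: 23 hours given; 24 required (23 < 24). Not satisfied.
Quorum: 10 present; quorum is 8. Satisfied.
Vote: the appointment of the independent auditor requires the unanimous vote of the managers present (10). Unanimous means all 10, so 10 affirmative votes are needed; 10 voted in favor. Satisfied.

Invalid — notice requirement not satisfied.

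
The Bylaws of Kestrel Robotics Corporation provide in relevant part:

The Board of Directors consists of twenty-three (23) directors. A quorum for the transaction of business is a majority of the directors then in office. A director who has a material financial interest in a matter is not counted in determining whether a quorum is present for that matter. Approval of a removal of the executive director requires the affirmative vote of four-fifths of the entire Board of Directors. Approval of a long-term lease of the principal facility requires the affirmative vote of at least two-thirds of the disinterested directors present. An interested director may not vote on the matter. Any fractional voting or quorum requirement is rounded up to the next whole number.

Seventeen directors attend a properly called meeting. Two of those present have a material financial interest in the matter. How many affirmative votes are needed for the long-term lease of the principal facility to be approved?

10

The long-term lease of the principal facility requires two-thirds of the disinterested directors present (17 − 2 = 15).
2/3 of 15 = 10.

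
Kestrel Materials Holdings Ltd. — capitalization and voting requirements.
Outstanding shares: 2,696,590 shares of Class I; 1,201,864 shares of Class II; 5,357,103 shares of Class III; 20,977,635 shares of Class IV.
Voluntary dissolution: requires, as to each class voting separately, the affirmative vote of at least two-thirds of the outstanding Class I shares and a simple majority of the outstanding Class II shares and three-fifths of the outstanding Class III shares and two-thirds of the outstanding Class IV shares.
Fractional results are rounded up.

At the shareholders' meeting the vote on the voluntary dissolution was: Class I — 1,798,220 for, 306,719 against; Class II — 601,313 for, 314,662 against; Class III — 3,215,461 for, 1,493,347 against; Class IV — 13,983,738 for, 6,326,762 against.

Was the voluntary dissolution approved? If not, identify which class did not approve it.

Class I: 2/3 of 2696590 = 1797726.67, rounded up to 1797727; 1,797,727 required, 1,798,220 in favor — approved.
Class II: a majority of 1201864 is 600933; 600,933 required, 601,313 in favor — approved.
Class III: 3/5 of 5357103 = 3214261.80, rounded up to 3214262; 3,214,262 required, 3,215,461 in favor — approved.
Class IV: 2/3 of 20977635 = 13985090; 13,985,090 required, 13,983,738 in favor — not approved.

Not approved — the Class IV shares did not give the required vote.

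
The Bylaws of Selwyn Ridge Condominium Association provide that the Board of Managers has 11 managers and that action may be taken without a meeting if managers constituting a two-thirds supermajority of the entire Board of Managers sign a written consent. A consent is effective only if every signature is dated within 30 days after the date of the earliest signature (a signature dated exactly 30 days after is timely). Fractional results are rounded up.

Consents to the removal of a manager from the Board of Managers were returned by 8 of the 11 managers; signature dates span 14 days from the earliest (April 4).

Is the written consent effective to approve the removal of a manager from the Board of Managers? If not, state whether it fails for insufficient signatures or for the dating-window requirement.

Signatures required: a two-thirds supermajority of 11 — 2/3 of 11 = 7.33, rounded up to 8, so 8 needed; 8 signed. Sufficient.
Dating window: the latest signature is 14 days after the earliest; the limit is 30 days. Within the window.

Effective — both the signature and dating-window requirements are satisfied.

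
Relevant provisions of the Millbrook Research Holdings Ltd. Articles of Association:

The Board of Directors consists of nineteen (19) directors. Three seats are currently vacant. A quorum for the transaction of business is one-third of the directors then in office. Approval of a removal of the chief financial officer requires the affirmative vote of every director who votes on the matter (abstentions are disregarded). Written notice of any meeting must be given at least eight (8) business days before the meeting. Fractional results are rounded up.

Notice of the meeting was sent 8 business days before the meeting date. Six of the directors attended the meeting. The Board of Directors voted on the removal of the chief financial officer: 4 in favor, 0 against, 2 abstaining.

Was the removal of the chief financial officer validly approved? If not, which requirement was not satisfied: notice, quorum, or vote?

Valid — all requirements satisfied.

Notice: 8 business days given; 8 required (8 ≥ 8). Satisfied.
Quorum: 6 present; quorum is 6. Satisfied.
Vote: the removal of the chief financial officer requires the unanimous vote of the votes cast (6 present − 2 abstaining = 4). Unanimous means all 4, so 4 affirmative votes are needed; 4 voted in favor. Satisfied.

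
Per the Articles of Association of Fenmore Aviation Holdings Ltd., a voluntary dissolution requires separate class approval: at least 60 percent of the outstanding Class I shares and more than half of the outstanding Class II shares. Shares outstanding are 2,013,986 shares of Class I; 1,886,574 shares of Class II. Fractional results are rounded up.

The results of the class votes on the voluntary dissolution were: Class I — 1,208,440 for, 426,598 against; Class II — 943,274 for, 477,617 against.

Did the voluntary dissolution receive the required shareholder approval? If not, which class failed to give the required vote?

Class I: 3/5 of 2013986 = 1208391.60, rounded up to 1208392; 1,208,392 required, 1,208,440 in favor — approved.
Class II: a majority of 1886574 is 943288; 943,288 required, 943,274 in favor — not approved.

Not approved — the Class II shares did not give the required vote.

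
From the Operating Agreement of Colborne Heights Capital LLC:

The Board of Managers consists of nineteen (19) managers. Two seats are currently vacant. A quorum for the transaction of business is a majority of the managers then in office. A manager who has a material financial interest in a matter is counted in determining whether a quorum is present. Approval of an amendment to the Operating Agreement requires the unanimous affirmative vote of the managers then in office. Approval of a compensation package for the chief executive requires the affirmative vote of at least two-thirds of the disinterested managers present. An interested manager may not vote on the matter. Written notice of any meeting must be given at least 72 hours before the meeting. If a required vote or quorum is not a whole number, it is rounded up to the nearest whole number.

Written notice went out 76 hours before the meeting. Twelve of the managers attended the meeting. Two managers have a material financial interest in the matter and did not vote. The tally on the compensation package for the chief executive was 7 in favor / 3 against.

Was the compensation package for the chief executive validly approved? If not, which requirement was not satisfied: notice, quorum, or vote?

Notice: 76 hours given; 72 required (76 ≥ 72). Satisfied.
Quorum: 12 present (interested managers count toward quorum); quorum is 9. Satisfied.
Vote: the compensation package for the chief executive requires two-thirds of the disinterested managers present (12 − 2 = 10). 2/3 of 10 = 6.67, rounded up to 7, so 7 affirmative votes are needed; 7 voted in favor. Satisfied.

Valid — all requirements satisfied.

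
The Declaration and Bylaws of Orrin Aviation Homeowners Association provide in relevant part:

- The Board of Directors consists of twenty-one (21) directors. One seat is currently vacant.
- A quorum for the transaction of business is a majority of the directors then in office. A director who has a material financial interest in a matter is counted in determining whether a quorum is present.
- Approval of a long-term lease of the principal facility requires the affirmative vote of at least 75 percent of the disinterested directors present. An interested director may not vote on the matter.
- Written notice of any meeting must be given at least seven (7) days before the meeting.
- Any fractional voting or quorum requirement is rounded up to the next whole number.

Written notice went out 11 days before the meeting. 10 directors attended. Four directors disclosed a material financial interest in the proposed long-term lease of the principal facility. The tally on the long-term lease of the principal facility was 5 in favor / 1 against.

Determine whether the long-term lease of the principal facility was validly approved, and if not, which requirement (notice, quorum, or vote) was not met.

Notice: 11 days given; 7 required (11 ≥ 7). Satisfied.
Quorum: 10 present (interested directors count toward quorum); quorum is 11. Not satisfied.
Vote: the long-term lease of the principal facility requires three-fourths of the disinterested directors present (10 − 4 = 6). 3/4 of 6 = 4.50, rounded up to 5, so 5 affirmative votes are needed; 5 voted in favor. Satisfied. (Moot — without a quorum no business can be validly transacted.)

Invalid — quorum requirement not satisfied.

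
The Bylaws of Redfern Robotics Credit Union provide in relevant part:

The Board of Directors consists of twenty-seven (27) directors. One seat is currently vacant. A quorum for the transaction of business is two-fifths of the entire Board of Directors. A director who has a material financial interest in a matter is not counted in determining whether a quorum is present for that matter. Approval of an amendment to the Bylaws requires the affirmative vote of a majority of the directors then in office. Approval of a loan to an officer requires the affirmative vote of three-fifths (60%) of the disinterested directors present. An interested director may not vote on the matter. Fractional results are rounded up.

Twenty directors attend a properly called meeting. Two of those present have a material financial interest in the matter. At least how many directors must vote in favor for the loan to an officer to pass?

The loan to an officer requires three-fifths of the disinterested directors present (20 − 2 = 18).
3/5 of 18 = 10.80, rounded up to 11.

11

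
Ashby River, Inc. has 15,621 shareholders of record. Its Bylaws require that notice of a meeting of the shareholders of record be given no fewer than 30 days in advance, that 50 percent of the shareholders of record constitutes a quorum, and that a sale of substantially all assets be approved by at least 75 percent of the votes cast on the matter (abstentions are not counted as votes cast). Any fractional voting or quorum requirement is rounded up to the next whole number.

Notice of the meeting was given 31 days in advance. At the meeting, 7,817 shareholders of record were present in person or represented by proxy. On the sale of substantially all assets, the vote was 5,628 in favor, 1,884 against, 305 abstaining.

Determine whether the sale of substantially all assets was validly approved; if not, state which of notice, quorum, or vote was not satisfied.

Notice: 31 days given; 30 required. Satisfied.
Quorum: 50% of 15,621 = 7,810.50, rounded up to 7,811; 7,817 present. Satisfied.
Vote: requires three-fourths of the votes cast (7,817 − 305 abstaining = 7,512); 3/4 of 7512 = 5634, so 5,634 needed; 5,628 in favor. Not satisfied.

Invalid — vote requirement not satisfied.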